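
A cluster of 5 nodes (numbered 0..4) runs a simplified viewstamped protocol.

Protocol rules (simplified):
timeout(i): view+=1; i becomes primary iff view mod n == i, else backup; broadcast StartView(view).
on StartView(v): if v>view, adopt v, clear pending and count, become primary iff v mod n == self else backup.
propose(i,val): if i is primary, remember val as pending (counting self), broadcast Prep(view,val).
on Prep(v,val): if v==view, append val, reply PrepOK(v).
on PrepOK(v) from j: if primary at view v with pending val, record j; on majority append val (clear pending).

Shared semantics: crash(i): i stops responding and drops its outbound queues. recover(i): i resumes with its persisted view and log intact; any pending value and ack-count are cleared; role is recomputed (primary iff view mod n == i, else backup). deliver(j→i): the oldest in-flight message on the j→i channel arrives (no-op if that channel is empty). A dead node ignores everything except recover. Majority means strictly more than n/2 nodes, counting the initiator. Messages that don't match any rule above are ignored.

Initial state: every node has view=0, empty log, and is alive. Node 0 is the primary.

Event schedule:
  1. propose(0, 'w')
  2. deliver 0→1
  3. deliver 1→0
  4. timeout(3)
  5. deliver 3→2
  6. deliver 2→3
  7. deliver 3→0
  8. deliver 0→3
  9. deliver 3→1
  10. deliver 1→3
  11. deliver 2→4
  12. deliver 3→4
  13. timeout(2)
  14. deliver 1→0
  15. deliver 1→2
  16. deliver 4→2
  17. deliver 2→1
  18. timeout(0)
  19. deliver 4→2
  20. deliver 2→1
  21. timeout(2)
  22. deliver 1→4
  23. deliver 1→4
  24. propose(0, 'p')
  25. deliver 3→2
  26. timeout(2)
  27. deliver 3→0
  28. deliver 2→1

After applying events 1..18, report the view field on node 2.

1. propose(0,'w'):  nop
2. deliver 0→1:  <1:back v0 w>
3. deliver 1→0:  nop
4. timeout(3):  <3:back v1 ->
5. deliver 3→2:  <2:back v1 ->
6. deliver 2→3:  nop
7. deliver 3→0:  <0:back v1 ->
8. deliver 0→3:  nop
9. deliver 3→1:  <1:prim v1 w>
10. deliver 1→3:  nop
11. deliver 2→4:  nop
12. deliver 3→4:  <4:back v1 ->
13. timeout(2):  <2:prim v2 ->
14. deliver 1→0:  nop
15. deliver 1→2:  nop
16. deliver 4→2:  nop
17. deliver 2→1:  <1:back v2 w>
18. timeout(0):  <0:back v2 ->

2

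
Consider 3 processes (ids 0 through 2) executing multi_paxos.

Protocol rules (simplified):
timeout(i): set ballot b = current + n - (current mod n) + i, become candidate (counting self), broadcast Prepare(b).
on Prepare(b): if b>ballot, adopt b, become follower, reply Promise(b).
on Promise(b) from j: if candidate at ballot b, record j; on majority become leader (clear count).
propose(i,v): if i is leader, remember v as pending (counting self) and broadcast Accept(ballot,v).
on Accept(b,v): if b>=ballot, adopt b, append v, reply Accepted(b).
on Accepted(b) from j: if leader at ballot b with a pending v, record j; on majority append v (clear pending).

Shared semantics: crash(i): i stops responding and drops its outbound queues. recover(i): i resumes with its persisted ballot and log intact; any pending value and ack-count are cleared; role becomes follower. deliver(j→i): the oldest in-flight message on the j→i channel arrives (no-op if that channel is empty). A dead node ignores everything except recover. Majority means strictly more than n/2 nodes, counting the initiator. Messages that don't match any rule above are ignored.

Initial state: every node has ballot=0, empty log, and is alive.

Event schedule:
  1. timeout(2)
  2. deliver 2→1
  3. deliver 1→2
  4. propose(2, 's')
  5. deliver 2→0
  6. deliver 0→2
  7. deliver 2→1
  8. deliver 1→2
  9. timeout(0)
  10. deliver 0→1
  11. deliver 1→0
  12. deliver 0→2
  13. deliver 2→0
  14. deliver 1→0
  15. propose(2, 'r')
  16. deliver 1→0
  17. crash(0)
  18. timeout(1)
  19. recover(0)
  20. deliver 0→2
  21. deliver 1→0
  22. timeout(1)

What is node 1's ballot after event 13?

6

[1] timeout(2) → N2(cand b5 [-])
[2] deliver 2→1 → N1(foll b5 [-])
[3] deliver 1→2 → N2(lead b5 [-])
[4] propose(2,'s') → ∅
[5] deliver 2→0 → N0(foll b5 [-])
[6] deliver 0→2 → ∅
[7] deliver 2→1 → N1(foll b5 [s])
[8] deliver 1→2 → N2(lead b5 [s])
[9] timeout(0) → N0(cand b6 [-])
[10] deliver 0→1 → N1(foll b6 [s])
[11] deliver 1→0 → N0(lead b6 [-])
[12] deliver 0→2 → N2(foll b6 [s])
[13] deliver 2→0 → ∅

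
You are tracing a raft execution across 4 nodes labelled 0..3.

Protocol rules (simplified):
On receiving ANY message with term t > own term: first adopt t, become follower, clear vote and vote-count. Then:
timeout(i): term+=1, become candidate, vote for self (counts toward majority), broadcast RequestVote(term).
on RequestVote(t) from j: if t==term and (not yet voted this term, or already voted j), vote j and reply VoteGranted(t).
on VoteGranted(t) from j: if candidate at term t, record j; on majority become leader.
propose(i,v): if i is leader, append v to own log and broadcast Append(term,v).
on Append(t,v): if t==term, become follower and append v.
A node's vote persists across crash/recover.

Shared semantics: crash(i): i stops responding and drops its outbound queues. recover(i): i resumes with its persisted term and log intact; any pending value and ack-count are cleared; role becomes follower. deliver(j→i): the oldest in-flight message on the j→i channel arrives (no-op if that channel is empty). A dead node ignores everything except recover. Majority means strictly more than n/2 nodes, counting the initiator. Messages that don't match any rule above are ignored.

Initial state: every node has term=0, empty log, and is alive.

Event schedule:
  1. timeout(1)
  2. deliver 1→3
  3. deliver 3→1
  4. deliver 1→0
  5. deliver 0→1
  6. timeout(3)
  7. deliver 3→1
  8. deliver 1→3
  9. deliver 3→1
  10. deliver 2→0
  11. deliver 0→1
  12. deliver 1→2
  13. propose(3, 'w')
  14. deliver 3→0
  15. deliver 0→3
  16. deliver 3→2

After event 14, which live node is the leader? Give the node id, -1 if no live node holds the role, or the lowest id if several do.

-1

e1 timeout(1): 1[cand,t=1,-]
e2 deliver 1→3: 3[foll,t=1,-]
e3 deliver 3→1: ·
e4 deliver 1→0: 0[foll,t=1,-]
e5 deliver 0→1: 1[lead,t=1,-]
e6 timeout(3): 3[cand,t=2,-]
e7 deliver 3→1: 1[foll,t=2,-]
e8 deliver 1→3: ·
e9 deliver 3→1: ·
e10 deliver 2→0: ·
e11 deliver 0→1: ·
e12 deliver 1→2: 2[foll,t=1,-]
e13 propose(3,'w'): ·
e14 deliver 3→0: 0[foll,t=2,-]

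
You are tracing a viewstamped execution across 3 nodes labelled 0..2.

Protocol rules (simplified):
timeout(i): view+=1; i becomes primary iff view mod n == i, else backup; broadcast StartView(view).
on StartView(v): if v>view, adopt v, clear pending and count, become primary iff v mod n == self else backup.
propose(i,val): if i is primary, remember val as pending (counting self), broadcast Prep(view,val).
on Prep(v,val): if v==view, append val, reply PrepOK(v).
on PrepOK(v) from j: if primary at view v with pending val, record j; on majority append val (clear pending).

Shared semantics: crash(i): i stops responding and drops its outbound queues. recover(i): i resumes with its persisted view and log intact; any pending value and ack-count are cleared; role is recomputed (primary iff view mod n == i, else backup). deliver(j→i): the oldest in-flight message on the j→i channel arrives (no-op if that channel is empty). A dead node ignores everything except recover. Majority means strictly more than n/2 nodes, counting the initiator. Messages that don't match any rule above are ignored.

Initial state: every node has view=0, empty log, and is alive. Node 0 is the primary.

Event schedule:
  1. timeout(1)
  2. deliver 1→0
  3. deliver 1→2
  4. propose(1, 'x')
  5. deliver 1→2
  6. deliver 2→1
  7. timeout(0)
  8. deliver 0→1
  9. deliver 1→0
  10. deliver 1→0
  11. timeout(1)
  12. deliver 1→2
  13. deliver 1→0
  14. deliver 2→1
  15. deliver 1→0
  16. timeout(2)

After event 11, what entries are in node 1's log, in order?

x

after 1 — timeout(1): n1:prim/v1/[-]
after 2 — deliver 1→0: n0:back/v1/[-]
after 3 — deliver 1→2: n2:back/v1/[-]
after 4 — propose(1,'x'): ·
after 5 — deliver 1→2: n2:back/v1/[x]
after 6 — deliver 2→1: n1:prim/v1/[x]
after 7 — timeout(0): n0:back/v2/[-]
after 8 — deliver 0→1: n1:back/v2/[x]
after 9 — deliver 1→0: ·
after 10 — deliver 1→0: ·
after 11 — timeout(1): n1:back/v3/[x]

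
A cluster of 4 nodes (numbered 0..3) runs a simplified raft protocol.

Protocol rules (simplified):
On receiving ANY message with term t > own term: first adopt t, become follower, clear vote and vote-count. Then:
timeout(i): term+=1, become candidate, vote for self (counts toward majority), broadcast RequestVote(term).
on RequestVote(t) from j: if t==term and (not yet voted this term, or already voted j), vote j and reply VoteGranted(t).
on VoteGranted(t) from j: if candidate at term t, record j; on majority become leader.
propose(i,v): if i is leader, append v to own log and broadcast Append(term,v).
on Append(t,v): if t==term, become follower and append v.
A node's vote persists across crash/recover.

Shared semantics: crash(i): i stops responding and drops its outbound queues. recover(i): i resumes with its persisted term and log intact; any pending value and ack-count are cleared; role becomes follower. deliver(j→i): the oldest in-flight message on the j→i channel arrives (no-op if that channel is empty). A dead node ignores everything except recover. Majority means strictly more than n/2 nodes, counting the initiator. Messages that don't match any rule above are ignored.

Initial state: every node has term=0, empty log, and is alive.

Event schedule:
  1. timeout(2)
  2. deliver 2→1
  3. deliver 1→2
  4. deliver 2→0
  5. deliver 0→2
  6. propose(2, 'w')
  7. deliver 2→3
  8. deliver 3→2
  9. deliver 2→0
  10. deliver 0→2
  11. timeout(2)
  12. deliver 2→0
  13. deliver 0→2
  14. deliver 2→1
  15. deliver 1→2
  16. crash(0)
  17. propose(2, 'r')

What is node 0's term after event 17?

2

e1 timeout(2): 2[cand,t=1,-]
e2 deliver 2→1: 1[foll,t=1,-]
e3 deliver 1→2: ·
e4 deliver 2→0: 0[foll,t=1,-]
e5 deliver 0→2: 2[lead,t=1,-]
e6 propose(2,'w'): 2[lead,t=1,w]
e7 deliver 2→3: 3[foll,t=1,-]
e8 deliver 3→2: ·
e9 deliver 2→0: 0[foll,t=1,w]
e10 deliver 0→2: ·
e11 timeout(2): 2[cand,t=2,w]
e12 deliver 2→0: 0[foll,t=2,w]
e13 deliver 0→2: ·
e14 deliver 2→1: 1[foll,t=1,w]
e15 deliver 1→2: ·
e16 crash(0): 0[✗foll,t=2,w]
e17 propose(2,'r'): ·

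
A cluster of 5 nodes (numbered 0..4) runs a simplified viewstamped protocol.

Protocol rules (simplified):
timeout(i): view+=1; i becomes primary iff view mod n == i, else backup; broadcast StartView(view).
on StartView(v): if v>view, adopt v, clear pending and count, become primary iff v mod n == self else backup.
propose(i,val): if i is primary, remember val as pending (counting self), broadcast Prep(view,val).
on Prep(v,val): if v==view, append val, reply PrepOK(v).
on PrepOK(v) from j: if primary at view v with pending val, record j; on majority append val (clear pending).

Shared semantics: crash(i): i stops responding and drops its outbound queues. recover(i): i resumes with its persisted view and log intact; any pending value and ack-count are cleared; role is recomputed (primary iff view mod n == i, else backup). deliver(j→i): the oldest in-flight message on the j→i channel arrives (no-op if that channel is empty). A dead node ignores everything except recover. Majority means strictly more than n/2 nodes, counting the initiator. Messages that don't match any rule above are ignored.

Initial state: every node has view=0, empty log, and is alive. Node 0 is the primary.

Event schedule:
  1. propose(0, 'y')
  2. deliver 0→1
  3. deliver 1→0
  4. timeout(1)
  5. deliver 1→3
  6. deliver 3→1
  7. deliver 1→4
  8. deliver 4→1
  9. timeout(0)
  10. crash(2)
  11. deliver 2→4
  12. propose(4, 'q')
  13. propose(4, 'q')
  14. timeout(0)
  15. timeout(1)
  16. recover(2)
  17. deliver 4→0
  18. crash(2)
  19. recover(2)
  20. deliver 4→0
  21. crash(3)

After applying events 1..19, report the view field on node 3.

1. propose(0,'y'):  nop
2. deliver 0→1:  <1:back v0 y>
3. deliver 1→0:  nop
4. timeout(1):  <1:prim v1 y>
5. deliver 1→3:  <3:back v1 ->
6. deliver 3→1:  nop
7. deliver 1→4:  <4:back v1 ->
8. deliver 4→1:  nop
9. timeout(0):  <0:back v1 ->
10. crash(2):  <2:✗back v0 ->
11. deliver 2→4:  nop
12. propose(4,'q'):  nop
13. propose(4,'q'):  nop
14. timeout(0):  <0:back v2 ->
15. timeout(1):  <1:back v2 y>
16. recover(2):  <2:back v0 ->
17. deliver 4→0:  nop
18. crash(2):  <2:✗back v0 ->
19. recover(2):  <2:back v0 ->

1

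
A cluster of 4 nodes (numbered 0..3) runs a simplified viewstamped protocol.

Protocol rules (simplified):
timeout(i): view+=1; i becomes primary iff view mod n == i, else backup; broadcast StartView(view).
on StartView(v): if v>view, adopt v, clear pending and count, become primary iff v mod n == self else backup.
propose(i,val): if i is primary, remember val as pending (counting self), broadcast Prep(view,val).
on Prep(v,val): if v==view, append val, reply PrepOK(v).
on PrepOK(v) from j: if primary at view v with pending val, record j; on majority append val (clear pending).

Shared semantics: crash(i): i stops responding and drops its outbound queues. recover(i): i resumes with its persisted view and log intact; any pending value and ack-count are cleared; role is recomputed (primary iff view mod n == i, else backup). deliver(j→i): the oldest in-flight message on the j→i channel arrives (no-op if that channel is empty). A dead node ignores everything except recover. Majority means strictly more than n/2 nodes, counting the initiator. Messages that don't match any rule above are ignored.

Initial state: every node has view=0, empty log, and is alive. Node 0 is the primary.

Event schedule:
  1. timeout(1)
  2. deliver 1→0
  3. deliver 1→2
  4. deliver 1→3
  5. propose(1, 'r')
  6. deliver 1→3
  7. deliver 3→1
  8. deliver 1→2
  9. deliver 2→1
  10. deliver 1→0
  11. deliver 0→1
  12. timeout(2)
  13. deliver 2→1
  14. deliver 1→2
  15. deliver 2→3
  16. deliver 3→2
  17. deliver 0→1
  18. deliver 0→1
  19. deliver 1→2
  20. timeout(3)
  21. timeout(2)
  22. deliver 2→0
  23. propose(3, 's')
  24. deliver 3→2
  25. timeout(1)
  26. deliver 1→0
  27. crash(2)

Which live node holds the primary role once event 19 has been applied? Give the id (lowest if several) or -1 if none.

2

after 1 — timeout(1): n1:prim/v1/[-]
after 2 — deliver 1→0: n0:back/v1/[-]
after 3 — deliver 1→2: n2:back/v1/[-]
after 4 — deliver 1→3: n3:back/v1/[-]
after 5 — propose(1,'r'): ·
after 6 — deliver 1→3: n3:back/v1/[r]
after 7 — deliver 3→1: ·
after 8 — deliver 1→2: n2:back/v1/[r]
after 9 — deliver 2→1: n1:prim/v1/[r]
after 10 — deliver 1→0: n0:back/v1/[r]
after 11 — deliver 0→1: ·
after 12 — timeout(2): n2:prim/v2/[r]
after 13 — deliver 2→1: n1:back/v2/[r]
after 14 — deliver 1→2: ·
after 15 — deliver 2→3: n3:back/v2/[r]
after 16 — deliver 3→2: ·
after 17 — deliver 0→1: ·
after 18 — deliver 0→1: ·
after 19 — deliver 1→2: ·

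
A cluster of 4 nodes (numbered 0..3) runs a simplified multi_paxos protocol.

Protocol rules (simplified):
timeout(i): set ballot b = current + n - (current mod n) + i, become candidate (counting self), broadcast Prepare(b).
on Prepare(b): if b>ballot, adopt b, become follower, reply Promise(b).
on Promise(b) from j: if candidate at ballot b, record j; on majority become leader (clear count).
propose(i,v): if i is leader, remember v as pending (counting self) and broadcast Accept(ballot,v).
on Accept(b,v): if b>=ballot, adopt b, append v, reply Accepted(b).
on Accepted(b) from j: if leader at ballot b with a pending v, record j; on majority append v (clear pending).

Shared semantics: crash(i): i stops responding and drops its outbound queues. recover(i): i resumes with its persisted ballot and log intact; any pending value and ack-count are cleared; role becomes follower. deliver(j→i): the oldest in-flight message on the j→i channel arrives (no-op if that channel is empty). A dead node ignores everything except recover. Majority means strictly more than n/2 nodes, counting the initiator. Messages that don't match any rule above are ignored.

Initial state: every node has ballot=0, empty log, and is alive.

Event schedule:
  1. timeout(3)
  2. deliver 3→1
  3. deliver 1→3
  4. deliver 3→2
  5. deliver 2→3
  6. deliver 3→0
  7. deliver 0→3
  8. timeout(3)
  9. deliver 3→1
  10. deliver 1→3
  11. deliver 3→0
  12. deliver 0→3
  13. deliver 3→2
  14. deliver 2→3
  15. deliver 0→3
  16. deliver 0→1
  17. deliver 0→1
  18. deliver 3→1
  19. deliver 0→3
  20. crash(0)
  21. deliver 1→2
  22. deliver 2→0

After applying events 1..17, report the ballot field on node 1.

11

after 1 — timeout(3): n3:cand/b7/[-]
after 2 — deliver 3→1: n1:foll/b7/[-]
after 3 — deliver 1→3: ·
after 4 — deliver 3→2: n2:foll/b7/[-]
after 5 — deliver 2→3: n3:lead/b7/[-]
after 6 — deliver 3→0: n0:foll/b7/[-]
after 7 — deliver 0→3: ·
after 8 — timeout(3): n3:cand/b11/[-]
after 9 — deliver 3→1: n1:foll/b11/[-]
after 10 — deliver 1→3: ·
after 11 — deliver 3→0: n0:foll/b11/[-]
after 12 — deliver 0→3: n3:lead/b11/[-]
after 13 — deliver 3→2: n2:foll/b11/[-]
after 14 — deliver 2→3: ·
after 15 — deliver 0→3: ·
after 16 — deliver 0→1: ·
after 17 — deliver 0→1: ·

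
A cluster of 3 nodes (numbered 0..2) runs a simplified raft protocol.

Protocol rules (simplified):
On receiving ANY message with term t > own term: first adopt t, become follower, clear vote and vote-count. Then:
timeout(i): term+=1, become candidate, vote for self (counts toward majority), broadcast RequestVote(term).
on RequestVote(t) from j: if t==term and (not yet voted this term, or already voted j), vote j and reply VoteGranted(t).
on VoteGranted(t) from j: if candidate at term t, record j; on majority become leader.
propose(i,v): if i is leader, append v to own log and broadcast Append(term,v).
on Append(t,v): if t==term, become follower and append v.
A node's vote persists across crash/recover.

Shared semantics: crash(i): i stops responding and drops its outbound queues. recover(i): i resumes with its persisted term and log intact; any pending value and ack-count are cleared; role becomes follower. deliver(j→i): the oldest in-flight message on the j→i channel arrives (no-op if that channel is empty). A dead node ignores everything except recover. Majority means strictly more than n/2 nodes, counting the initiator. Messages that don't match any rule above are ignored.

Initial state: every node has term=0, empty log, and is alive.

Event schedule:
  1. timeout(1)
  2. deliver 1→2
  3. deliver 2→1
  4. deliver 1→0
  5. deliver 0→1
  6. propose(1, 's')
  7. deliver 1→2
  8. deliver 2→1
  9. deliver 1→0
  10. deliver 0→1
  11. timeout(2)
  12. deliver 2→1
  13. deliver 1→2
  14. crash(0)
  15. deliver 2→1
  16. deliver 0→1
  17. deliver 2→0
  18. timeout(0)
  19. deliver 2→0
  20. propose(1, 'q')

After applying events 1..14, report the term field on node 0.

after 1 — timeout(1): n1:cand/t1/[-]
after 2 — deliver 1→2: n2:foll/t1/[-]
after 3 — deliver 2→1: n1:lead/t1/[-]
after 4 — deliver 1→0: n0:foll/t1/[-]
after 5 — deliver 0→1: ·
after 6 — propose(1,'s'): n1:lead/t1/[s]
after 7 — deliver 1→2: n2:foll/t1/[s]
after 8 — deliver 2→1: ·
after 9 — deliver 1→0: n0:foll/t1/[s]
after 10 — deliver 0→1: ·
after 11 — timeout(2): n2:cand/t2/[s]
after 12 — deliver 2→1: n1:foll/t2/[s]
after 13 — deliver 1→2: n2:lead/t2/[s]
after 14 — crash(0): n0:✗foll/t1/[s]

1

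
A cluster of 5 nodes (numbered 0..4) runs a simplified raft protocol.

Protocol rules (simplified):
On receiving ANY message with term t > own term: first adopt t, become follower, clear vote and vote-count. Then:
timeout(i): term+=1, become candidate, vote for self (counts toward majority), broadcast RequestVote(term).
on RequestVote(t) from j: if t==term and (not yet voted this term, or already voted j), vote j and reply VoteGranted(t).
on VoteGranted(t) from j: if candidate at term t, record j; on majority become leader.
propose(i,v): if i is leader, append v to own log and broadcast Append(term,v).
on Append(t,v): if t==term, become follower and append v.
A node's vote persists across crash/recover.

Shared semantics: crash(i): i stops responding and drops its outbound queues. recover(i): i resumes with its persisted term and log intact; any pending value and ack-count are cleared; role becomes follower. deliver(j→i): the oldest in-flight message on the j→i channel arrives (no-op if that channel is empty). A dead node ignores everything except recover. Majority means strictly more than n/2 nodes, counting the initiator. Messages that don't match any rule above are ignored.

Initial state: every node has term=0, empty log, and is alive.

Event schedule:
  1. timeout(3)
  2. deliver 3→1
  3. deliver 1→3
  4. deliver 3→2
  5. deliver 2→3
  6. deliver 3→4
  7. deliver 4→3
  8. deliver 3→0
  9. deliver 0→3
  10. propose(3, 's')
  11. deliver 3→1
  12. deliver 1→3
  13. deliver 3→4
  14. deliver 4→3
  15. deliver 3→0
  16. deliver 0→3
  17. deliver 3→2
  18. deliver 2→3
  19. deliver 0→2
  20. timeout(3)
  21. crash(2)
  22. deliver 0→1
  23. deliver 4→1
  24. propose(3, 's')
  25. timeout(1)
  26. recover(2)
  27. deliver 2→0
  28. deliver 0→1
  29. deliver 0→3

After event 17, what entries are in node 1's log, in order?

after 1 — timeout(3): n3:cand/t1/[-]
after 2 — deliver 3→1: n1:foll/t1/[-]
after 3 — deliver 1→3: ·
after 4 — deliver 3→2: n2:foll/t1/[-]
after 5 — deliver 2→3: n3:lead/t1/[-]
after 6 — deliver 3→4: n4:foll/t1/[-]
after 7 — deliver 4→3: ·
after 8 — deliver 3→0: n0:foll/t1/[-]
after 9 — deliver 0→3: ·
after 10 — propose(3,'s'): n3:lead/t1/[s]
after 11 — deliver 3→1: n1:foll/t1/[s]
after 12 — deliver 1→3: ·
after 13 — deliver 3→4: n4:foll/t1/[s]
after 14 — deliver 4→3: ·
after 15 — deliver 3→0: n0:foll/t1/[s]
after 16 — deliver 0→3: ·
after 17 — deliver 3→2: n2:foll/t1/[s]

s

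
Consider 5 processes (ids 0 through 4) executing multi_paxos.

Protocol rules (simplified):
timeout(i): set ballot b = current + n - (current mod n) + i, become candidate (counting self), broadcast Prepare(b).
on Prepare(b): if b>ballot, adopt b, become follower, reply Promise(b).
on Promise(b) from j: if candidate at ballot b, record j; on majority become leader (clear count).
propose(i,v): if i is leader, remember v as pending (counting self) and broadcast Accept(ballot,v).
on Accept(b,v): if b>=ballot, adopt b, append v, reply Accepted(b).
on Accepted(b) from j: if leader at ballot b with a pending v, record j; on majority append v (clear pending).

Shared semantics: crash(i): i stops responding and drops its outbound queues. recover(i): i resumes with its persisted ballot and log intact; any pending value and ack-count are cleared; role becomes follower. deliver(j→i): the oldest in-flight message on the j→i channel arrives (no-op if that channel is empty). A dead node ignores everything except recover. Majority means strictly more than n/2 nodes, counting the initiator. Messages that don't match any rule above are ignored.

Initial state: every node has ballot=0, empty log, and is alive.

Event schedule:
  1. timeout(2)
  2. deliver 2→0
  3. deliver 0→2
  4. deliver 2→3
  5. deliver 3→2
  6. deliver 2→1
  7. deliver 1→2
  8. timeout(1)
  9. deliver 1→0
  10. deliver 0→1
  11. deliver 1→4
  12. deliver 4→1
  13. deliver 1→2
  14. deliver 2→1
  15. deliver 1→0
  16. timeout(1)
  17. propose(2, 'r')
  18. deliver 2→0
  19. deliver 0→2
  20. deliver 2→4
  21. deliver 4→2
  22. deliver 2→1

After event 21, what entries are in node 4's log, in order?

e1 timeout(2): 2[cand,b=7,-]
e2 deliver 2→0: 0[foll,b=7,-]
e3 deliver 0→2: ·
e4 deliver 2→3: 3[foll,b=7,-]
e5 deliver 3→2: 2[lead,b=7,-]
e6 deliver 2→1: 1[foll,b=7,-]
e7 deliver 1→2: ·
e8 timeout(1): 1[cand,b=11,-]
e9 deliver 1→0: 0[foll,b=11,-]
e10 deliver 0→1: ·
e11 deliver 1→4: 4[foll,b=11,-]
e12 deliver 4→1: 1[lead,b=11,-]
e13 deliver 1→2: 2[foll,b=11,-]
e14 deliver 2→1: ·
e15 deliver 1→0: ·
e16 timeout(1): 1[cand,b=16,-]
e17 propose(2,'r'): ·
e18 deliver 2→0: ·
e19 deliver 0→2: ·
e20 deliver 2→4: ·
e21 deliver 4→2: ·

empty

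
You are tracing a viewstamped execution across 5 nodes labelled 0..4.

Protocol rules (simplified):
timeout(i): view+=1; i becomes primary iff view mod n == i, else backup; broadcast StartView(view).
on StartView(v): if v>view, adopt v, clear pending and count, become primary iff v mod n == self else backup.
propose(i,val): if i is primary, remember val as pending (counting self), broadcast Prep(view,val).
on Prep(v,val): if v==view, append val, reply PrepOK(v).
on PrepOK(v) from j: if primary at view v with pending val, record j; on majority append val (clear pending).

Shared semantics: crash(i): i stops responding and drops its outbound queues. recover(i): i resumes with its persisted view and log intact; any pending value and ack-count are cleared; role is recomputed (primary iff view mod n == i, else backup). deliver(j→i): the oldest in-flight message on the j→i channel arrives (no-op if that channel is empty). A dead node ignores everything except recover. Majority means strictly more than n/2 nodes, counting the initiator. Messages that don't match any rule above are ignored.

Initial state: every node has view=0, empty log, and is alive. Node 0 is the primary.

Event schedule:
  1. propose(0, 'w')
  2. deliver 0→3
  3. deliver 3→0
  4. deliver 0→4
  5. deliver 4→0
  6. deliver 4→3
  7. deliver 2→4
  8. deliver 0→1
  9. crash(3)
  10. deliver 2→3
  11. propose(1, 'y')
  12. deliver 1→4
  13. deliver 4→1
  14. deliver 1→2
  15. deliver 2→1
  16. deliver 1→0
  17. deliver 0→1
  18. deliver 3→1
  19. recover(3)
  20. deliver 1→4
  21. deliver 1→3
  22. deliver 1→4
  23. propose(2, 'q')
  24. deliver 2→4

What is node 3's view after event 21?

step 1 propose(0,'w'): —
step 2 deliver 0→3: 3={back,v=0,log=w}
step 3 deliver 3→0: —
step 4 deliver 0→4: 4={back,v=0,log=w}
step 5 deliver 4→0: 0={prim,v=0,log=w}
step 6 deliver 4→3: —
step 7 deliver 2→4: —
step 8 deliver 0→1: 1={back,v=0,log=w}
step 9 crash(3): 3={✗back,v=0,log=w}
step 10 deliver 2→3: —
step 11 propose(1,'y'): —
step 12 deliver 1→4: —
step 13 deliver 4→1: —
step 14 deliver 1→2: —
step 15 deliver 2→1: —
step 16 deliver 1→0: —
step 17 deliver 0→1: —
step 18 deliver 3→1: —
step 19 recover(3): 3={back,v=0,log=w}
step 20 deliver 1→4: —
step 21 deliver 1→3: —

0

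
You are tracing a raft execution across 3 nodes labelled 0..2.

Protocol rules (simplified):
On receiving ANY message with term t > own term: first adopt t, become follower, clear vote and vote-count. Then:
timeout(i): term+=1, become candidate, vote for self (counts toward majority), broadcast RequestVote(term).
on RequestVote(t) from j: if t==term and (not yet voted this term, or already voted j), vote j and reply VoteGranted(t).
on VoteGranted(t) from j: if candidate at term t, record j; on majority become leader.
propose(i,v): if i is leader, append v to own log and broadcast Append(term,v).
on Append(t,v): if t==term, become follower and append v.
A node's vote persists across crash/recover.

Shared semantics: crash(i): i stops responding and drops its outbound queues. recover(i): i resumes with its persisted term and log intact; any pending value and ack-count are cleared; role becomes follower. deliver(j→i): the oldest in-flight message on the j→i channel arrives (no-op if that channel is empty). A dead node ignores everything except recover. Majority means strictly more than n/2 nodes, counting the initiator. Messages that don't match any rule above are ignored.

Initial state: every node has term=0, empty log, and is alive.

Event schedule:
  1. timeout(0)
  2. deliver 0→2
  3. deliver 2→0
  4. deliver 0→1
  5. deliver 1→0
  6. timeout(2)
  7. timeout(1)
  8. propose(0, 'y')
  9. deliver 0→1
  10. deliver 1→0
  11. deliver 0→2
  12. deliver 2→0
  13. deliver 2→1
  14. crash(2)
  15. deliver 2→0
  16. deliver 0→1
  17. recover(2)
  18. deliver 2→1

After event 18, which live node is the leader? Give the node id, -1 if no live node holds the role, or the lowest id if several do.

e1 timeout(0): 0[cand,t=1,-]
e2 deliver 0→2: 2[foll,t=1,-]
e3 deliver 2→0: 0[lead,t=1,-]
e4 deliver 0→1: 1[foll,t=1,-]
e5 deliver 1→0: ·
e6 timeout(2): 2[cand,t=2,-]
e7 timeout(1): 1[cand,t=2,-]
e8 propose(0,'y'): 0[lead,t=1,y]
e9 deliver 0→1: ·
e10 deliver 1→0: 0[foll,t=2,y]
e11 deliver 0→2: ·
e12 deliver 2→0: ·
e13 deliver 2→1: ·
e14 crash(2): 2[✗cand,t=2,-]
e15 deliver 2→0: ·
e16 deliver 0→1: 1[lead,t=2,-]
e17 recover(2): 2[foll,t=2,-]
e18 deliver 2→1: ·

1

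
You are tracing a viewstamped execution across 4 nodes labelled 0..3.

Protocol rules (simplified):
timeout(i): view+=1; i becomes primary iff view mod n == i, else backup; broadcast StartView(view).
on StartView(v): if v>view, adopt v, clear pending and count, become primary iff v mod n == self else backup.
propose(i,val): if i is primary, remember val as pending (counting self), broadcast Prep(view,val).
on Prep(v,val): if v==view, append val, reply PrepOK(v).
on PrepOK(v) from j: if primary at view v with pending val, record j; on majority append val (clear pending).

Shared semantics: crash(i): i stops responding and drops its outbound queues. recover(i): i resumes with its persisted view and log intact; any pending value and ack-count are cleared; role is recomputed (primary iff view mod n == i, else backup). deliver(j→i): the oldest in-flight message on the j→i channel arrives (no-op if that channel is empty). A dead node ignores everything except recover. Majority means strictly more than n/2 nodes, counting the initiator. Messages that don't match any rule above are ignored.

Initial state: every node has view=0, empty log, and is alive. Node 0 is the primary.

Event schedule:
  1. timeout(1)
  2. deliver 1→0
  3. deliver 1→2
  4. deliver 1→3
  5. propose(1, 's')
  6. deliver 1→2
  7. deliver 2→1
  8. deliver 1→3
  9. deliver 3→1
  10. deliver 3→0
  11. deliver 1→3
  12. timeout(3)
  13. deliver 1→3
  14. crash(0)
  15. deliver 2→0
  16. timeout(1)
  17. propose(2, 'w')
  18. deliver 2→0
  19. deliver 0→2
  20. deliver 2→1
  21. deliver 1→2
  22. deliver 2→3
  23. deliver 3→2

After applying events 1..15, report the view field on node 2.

1

[1] timeout(1) → N1(prim v1 [-])
[2] deliver 1→0 → N0(back v1 [-])
[3] deliver 1→2 → N2(back v1 [-])
[4] deliver 1→3 → N3(back v1 [-])
[5] propose(1,'s') → ∅
[6] deliver 1→2 → N2(back v1 [s])
[7] deliver 2→1 → ∅
[8] deliver 1→3 → N3(back v1 [s])
[9] deliver 3→1 → N1(prim v1 [s])
[10] deliver 3→0 → ∅
[11] deliver 1→3 → ∅
[12] timeout(3) → N3(back v2 [s])
[13] deliver 1→3 → ∅
[14] crash(0) → N0(✗back v1 [-])
[15] deliver 2→0 → ∅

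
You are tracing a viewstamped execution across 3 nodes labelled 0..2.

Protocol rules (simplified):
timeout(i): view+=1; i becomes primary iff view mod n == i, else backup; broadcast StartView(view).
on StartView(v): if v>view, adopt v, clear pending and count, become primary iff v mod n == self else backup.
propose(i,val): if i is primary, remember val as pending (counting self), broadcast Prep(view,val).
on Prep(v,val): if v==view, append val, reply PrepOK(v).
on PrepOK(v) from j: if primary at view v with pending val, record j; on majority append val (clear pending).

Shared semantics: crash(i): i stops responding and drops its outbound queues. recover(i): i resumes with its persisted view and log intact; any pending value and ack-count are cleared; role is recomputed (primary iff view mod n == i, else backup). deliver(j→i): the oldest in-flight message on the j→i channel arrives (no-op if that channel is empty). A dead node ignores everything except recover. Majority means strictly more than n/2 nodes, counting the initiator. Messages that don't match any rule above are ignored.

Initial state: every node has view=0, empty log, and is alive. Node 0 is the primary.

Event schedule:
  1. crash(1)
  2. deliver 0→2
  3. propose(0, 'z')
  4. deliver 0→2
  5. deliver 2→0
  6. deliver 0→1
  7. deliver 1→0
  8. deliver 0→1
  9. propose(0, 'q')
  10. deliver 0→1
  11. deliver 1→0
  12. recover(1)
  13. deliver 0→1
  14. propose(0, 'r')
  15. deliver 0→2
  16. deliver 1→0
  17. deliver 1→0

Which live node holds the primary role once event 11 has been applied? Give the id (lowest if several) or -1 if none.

0

after 1 — crash(1): n1:✗back/v0/[-]
after 2 — deliver 0→2: ·
after 3 — propose(0,'z'): ·
after 4 — deliver 0→2: n2:back/v0/[z]
after 5 — deliver 2→0: n0:prim/v0/[z]
after 6 — deliver 0→1: ·
after 7 — deliver 1→0: ·
after 8 — deliver 0→1: ·
after 9 — propose(0,'q'): ·
after 10 — deliver 0→1: ·
after 11 — deliver 1→0: ·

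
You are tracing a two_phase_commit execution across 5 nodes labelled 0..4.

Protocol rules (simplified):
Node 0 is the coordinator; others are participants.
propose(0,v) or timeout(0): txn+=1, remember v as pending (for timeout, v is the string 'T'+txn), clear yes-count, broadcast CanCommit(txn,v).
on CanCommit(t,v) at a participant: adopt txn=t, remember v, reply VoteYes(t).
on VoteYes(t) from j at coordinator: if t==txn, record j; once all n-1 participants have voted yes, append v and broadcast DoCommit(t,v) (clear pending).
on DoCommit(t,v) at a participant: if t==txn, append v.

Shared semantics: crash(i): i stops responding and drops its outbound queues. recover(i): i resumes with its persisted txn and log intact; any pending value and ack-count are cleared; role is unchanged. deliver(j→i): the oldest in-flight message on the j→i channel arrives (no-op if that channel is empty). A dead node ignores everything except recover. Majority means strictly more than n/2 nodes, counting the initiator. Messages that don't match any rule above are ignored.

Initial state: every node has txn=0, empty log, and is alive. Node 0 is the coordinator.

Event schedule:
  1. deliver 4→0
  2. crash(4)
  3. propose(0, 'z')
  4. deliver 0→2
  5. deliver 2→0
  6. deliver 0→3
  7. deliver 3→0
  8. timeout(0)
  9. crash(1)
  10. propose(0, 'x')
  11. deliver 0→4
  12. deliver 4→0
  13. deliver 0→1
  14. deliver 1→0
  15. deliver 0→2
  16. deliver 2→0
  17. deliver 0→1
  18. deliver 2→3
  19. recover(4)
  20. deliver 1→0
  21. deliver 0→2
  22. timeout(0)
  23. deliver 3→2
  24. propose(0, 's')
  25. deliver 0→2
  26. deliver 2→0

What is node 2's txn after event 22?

3

after 1 — deliver 4→0: ·
after 2 — crash(4): n4:✗part/t0/[-]
after 3 — propose(0,'z'): n0:coor/t1/[-]
after 4 — deliver 0→2: n2:part/t1/[-]
after 5 — deliver 2→0: ·
after 6 — deliver 0→3: n3:part/t1/[-]
after 7 — deliver 3→0: ·
after 8 — timeout(0): n0:coor/t2/[-]
after 9 — crash(1): n1:✗part/t0/[-]
after 10 — propose(0,'x'): n0:coor/t3/[-]
after 11 — deliver 0→4: ·
after 12 — deliver 4→0: ·
after 13 — deliver 0→1: ·
after 14 — deliver 1→0: ·
after 15 — deliver 0→2: n2:part/t2/[-]
after 16 — deliver 2→0: ·
after 17 — deliver 0→1: ·
after 18 — deliver 2→3: ·
after 19 — recover(4): n4:part/t0/[-]
after 20 — deliver 1→0: ·
after 21 — deliver 0→2: n2:part/t3/[-]
after 22 — timeout(0): n0:coor/t4/[-]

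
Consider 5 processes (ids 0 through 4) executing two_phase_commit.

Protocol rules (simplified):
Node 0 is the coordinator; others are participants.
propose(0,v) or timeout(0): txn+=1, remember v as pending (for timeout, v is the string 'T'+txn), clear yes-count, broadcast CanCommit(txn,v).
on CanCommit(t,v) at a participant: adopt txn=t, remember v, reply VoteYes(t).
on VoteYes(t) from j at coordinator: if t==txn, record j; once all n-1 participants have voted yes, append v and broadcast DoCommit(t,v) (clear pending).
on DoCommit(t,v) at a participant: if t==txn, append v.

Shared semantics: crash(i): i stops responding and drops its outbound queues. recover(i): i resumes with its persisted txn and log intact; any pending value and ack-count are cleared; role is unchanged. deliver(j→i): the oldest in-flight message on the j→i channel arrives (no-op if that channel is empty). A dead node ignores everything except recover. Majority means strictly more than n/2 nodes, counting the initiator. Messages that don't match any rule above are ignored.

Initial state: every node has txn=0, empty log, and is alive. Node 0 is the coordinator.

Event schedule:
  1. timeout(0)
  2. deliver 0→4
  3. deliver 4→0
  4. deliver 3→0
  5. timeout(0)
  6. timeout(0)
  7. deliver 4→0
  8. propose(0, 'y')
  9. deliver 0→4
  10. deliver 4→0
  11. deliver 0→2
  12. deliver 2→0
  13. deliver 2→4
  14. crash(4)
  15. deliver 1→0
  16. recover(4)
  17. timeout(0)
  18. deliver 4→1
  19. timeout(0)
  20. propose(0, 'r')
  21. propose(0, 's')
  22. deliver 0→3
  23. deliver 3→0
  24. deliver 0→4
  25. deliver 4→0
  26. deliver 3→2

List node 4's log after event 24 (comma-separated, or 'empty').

after 1 — timeout(0): n0:coor/t1/[-]
after 2 — deliver 0→4: n4:part/t1/[-]
after 3 — deliver 4→0: ·
after 4 — deliver 3→0: ·
after 5 — timeout(0): n0:coor/t2/[-]
after 6 — timeout(0): n0:coor/t3/[-]
after 7 — deliver 4→0: ·
after 8 — propose(0,'y'): n0:coor/t4/[-]
after 9 — deliver 0→4: n4:part/t2/[-]
after 10 — deliver 4→0: ·
after 11 — deliver 0→2: n2:part/t1/[-]
after 12 — deliver 2→0: ·
after 13 — deliver 2→4: ·
after 14 — crash(4): n4:✗part/t2/[-]
after 15 — deliver 1→0: ·
after 16 — recover(4): n4:part/t2/[-]
after 17 — timeout(0): n0:coor/t5/[-]
after 18 — deliver 4→1: ·
after 19 — timeout(0): n0:coor/t6/[-]
after 20 — propose(0,'r'): n0:coor/t7/[-]
after 21 — propose(0,'s'): n0:coor/t8/[-]
after 22 — deliver 0→3: n3:part/t1/[-]
after 23 — deliver 3→0: ·
after 24 — deliver 0→4: n4:part/t3/[-]

empty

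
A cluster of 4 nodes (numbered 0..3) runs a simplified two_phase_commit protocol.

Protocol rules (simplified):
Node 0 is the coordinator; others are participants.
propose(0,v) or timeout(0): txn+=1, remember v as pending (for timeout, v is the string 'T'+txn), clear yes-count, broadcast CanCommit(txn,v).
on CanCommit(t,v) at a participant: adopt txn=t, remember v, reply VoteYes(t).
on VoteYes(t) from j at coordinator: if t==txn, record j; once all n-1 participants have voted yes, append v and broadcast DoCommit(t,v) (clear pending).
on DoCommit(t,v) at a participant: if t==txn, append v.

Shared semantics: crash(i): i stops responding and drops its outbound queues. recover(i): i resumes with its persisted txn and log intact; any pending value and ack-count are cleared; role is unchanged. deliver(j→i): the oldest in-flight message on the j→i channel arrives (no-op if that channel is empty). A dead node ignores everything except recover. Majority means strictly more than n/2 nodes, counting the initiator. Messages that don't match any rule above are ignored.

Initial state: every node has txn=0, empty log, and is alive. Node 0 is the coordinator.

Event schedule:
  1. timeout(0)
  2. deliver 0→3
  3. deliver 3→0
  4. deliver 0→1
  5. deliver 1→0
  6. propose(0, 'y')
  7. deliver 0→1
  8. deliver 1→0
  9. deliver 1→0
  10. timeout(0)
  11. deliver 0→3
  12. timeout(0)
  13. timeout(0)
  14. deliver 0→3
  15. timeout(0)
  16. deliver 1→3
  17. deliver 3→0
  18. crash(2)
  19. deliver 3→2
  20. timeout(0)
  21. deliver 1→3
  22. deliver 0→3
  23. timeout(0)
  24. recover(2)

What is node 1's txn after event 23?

e1 timeout(0): 0[coor,t=1,-]
e2 deliver 0→3: 3[part,t=1,-]
e3 deliver 3→0: ·
e4 deliver 0→1: 1[part,t=1,-]
e5 deliver 1→0: ·
e6 propose(0,'y'): 0[coor,t=2,-]
e7 deliver 0→1: 1[part,t=2,-]
e8 deliver 1→0: ·
e9 deliver 1→0: ·
e10 timeout(0): 0[coor,t=3,-]
e11 deliver 0→3: 3[part,t=2,-]
e12 timeout(0): 0[coor,t=4,-]
e13 timeout(0): 0[coor,t=5,-]
e14 deliver 0→3: 3[part,t=3,-]
e15 timeout(0): 0[coor,t=6,-]
e16 deliver 1→3: ·
e17 deliver 3→0: ·
e18 crash(2): 2[✗part,t=0,-]
e19 deliver 3→2: ·
e20 timeout(0): 0[coor,t=7,-]
e21 deliver 1→3: ·
e22 deliver 0→3: 3[part,t=4,-]
e23 timeout(0): 0[coor,t=8,-]

2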